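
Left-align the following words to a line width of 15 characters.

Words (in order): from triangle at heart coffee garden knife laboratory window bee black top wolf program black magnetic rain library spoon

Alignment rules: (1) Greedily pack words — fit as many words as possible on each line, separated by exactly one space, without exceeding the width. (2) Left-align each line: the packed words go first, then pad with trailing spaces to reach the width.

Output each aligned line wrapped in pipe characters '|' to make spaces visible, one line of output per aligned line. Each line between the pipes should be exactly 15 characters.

Answer: |from triangle  |
|at heart coffee|
|garden knife   |
|laboratory     |
|window bee     |
|black top wolf |
|program black  |
|magnetic rain  |
|library spoon  |

Derivation:
Line 1: ['from', 'triangle'] (min_width=13, slack=2)
Line 2: ['at', 'heart', 'coffee'] (min_width=15, slack=0)
Line 3: ['garden', 'knife'] (min_width=12, slack=3)
Line 4: ['laboratory'] (min_width=10, slack=5)
Line 5: ['window', 'bee'] (min_width=10, slack=5)
Line 6: ['black', 'top', 'wolf'] (min_width=14, slack=1)
Line 7: ['program', 'black'] (min_width=13, slack=2)
Line 8: ['magnetic', 'rain'] (min_width=13, slack=2)
Line 9: ['library', 'spoon'] (min_width=13, slack=2)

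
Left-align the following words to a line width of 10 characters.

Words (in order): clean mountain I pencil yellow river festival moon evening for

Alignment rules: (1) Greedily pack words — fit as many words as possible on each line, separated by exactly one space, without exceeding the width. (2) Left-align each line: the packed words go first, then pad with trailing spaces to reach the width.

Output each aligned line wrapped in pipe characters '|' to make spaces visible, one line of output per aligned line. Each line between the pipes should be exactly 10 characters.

Answer: |clean     |
|mountain I|
|pencil    |
|yellow    |
|river     |
|festival  |
|moon      |
|evening   |
|for       |

Derivation:
Line 1: ['clean'] (min_width=5, slack=5)
Line 2: ['mountain', 'I'] (min_width=10, slack=0)
Line 3: ['pencil'] (min_width=6, slack=4)
Line 4: ['yellow'] (min_width=6, slack=4)
Line 5: ['river'] (min_width=5, slack=5)
Line 6: ['festival'] (min_width=8, slack=2)
Line 7: ['moon'] (min_width=4, slack=6)
Line 8: ['evening'] (min_width=7, slack=3)
Line 9: ['for'] (min_width=3, slack=7)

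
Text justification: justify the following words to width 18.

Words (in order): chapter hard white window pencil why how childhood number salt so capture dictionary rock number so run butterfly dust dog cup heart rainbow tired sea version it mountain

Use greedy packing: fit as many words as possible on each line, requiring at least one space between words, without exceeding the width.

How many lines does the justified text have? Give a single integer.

Answer: 10

Derivation:
Line 1: ['chapter', 'hard', 'white'] (min_width=18, slack=0)
Line 2: ['window', 'pencil', 'why'] (min_width=17, slack=1)
Line 3: ['how', 'childhood'] (min_width=13, slack=5)
Line 4: ['number', 'salt', 'so'] (min_width=14, slack=4)
Line 5: ['capture', 'dictionary'] (min_width=18, slack=0)
Line 6: ['rock', 'number', 'so', 'run'] (min_width=18, slack=0)
Line 7: ['butterfly', 'dust', 'dog'] (min_width=18, slack=0)
Line 8: ['cup', 'heart', 'rainbow'] (min_width=17, slack=1)
Line 9: ['tired', 'sea', 'version'] (min_width=17, slack=1)
Line 10: ['it', 'mountain'] (min_width=11, slack=7)
Total lines: 10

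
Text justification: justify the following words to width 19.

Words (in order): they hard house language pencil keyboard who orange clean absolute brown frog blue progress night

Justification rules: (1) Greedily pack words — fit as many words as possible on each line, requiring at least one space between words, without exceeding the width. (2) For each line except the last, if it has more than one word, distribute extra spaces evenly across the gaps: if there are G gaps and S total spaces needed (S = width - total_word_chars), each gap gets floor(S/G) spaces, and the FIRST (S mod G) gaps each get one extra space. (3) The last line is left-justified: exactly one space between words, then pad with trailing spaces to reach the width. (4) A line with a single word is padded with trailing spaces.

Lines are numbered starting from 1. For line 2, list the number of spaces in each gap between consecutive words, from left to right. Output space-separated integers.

Line 1: ['they', 'hard', 'house'] (min_width=15, slack=4)
Line 2: ['language', 'pencil'] (min_width=15, slack=4)
Line 3: ['keyboard', 'who', 'orange'] (min_width=19, slack=0)
Line 4: ['clean', 'absolute'] (min_width=14, slack=5)
Line 5: ['brown', 'frog', 'blue'] (min_width=15, slack=4)
Line 6: ['progress', 'night'] (min_width=14, slack=5)

Answer: 5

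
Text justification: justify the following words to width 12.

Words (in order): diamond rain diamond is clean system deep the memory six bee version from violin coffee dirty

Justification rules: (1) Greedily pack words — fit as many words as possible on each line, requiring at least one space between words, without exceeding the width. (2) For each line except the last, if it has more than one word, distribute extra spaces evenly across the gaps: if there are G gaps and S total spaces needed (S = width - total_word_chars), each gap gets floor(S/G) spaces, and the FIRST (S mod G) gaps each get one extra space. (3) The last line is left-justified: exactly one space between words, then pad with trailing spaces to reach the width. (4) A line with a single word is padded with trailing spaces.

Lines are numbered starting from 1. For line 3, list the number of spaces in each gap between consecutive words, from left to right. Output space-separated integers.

Line 1: ['diamond', 'rain'] (min_width=12, slack=0)
Line 2: ['diamond', 'is'] (min_width=10, slack=2)
Line 3: ['clean', 'system'] (min_width=12, slack=0)
Line 4: ['deep', 'the'] (min_width=8, slack=4)
Line 5: ['memory', 'six'] (min_width=10, slack=2)
Line 6: ['bee', 'version'] (min_width=11, slack=1)
Line 7: ['from', 'violin'] (min_width=11, slack=1)
Line 8: ['coffee', 'dirty'] (min_width=12, slack=0)

Answer: 1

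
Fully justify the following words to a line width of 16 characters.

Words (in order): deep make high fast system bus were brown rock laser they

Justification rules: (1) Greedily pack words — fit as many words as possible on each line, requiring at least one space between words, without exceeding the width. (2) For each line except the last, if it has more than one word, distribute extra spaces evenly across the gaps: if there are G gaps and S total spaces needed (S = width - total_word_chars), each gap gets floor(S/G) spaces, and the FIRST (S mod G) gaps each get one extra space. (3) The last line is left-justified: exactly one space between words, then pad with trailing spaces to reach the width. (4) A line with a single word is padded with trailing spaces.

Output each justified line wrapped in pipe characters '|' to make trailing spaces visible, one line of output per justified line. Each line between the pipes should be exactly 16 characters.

Answer: |deep  make  high|
|fast  system bus|
|were  brown rock|
|laser they      |

Derivation:
Line 1: ['deep', 'make', 'high'] (min_width=14, slack=2)
Line 2: ['fast', 'system', 'bus'] (min_width=15, slack=1)
Line 3: ['were', 'brown', 'rock'] (min_width=15, slack=1)
Line 4: ['laser', 'they'] (min_width=10, slack=6)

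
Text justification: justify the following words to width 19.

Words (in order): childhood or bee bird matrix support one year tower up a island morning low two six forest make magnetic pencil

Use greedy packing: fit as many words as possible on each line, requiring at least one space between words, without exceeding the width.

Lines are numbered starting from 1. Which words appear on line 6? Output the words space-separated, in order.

Line 1: ['childhood', 'or', 'bee'] (min_width=16, slack=3)
Line 2: ['bird', 'matrix', 'support'] (min_width=19, slack=0)
Line 3: ['one', 'year', 'tower', 'up', 'a'] (min_width=19, slack=0)
Line 4: ['island', 'morning', 'low'] (min_width=18, slack=1)
Line 5: ['two', 'six', 'forest', 'make'] (min_width=19, slack=0)
Line 6: ['magnetic', 'pencil'] (min_width=15, slack=4)

Answer: magnetic pencil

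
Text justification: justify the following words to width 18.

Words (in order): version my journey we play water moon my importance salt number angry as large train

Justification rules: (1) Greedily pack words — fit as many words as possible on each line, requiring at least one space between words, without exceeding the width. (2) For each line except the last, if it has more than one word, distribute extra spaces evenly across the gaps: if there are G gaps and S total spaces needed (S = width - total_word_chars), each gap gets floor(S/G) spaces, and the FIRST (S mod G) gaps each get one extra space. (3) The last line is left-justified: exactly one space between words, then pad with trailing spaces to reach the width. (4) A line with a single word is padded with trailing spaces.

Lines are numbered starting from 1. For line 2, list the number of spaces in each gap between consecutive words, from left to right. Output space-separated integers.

Line 1: ['version', 'my', 'journey'] (min_width=18, slack=0)
Line 2: ['we', 'play', 'water', 'moon'] (min_width=18, slack=0)
Line 3: ['my', 'importance', 'salt'] (min_width=18, slack=0)
Line 4: ['number', 'angry', 'as'] (min_width=15, slack=3)
Line 5: ['large', 'train'] (min_width=11, slack=7)

Answer: 1 1 1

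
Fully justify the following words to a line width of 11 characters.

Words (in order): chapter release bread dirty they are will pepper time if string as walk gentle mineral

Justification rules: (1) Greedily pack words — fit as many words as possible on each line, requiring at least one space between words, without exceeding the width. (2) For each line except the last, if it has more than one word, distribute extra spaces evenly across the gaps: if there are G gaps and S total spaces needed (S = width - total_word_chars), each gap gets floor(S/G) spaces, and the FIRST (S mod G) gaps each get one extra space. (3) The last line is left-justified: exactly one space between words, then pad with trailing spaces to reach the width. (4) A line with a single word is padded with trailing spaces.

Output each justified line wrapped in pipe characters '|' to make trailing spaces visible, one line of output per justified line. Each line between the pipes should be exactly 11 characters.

Line 1: ['chapter'] (min_width=7, slack=4)
Line 2: ['release'] (min_width=7, slack=4)
Line 3: ['bread', 'dirty'] (min_width=11, slack=0)
Line 4: ['they', 'are'] (min_width=8, slack=3)
Line 5: ['will', 'pepper'] (min_width=11, slack=0)
Line 6: ['time', 'if'] (min_width=7, slack=4)
Line 7: ['string', 'as'] (min_width=9, slack=2)
Line 8: ['walk', 'gentle'] (min_width=11, slack=0)
Line 9: ['mineral'] (min_width=7, slack=4)

Answer: |chapter    |
|release    |
|bread dirty|
|they    are|
|will pepper|
|time     if|
|string   as|
|walk gentle|
|mineral    |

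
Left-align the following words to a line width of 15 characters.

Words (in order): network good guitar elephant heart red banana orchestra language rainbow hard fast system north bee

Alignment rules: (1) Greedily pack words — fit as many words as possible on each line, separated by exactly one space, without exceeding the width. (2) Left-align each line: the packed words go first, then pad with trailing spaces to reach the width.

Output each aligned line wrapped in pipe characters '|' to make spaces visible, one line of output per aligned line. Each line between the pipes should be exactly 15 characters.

Answer: |network good   |
|guitar elephant|
|heart red      |
|banana         |
|orchestra      |
|language       |
|rainbow hard   |
|fast system    |
|north bee      |

Derivation:
Line 1: ['network', 'good'] (min_width=12, slack=3)
Line 2: ['guitar', 'elephant'] (min_width=15, slack=0)
Line 3: ['heart', 'red'] (min_width=9, slack=6)
Line 4: ['banana'] (min_width=6, slack=9)
Line 5: ['orchestra'] (min_width=9, slack=6)
Line 6: ['language'] (min_width=8, slack=7)
Line 7: ['rainbow', 'hard'] (min_width=12, slack=3)
Line 8: ['fast', 'system'] (min_width=11, slack=4)
Line 9: ['north', 'bee'] (min_width=9, slack=6)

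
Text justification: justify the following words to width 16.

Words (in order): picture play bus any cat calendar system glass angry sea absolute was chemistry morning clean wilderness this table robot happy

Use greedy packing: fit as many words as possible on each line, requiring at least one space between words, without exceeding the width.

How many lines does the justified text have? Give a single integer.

Answer: 10

Derivation:
Line 1: ['picture', 'play', 'bus'] (min_width=16, slack=0)
Line 2: ['any', 'cat', 'calendar'] (min_width=16, slack=0)
Line 3: ['system', 'glass'] (min_width=12, slack=4)
Line 4: ['angry', 'sea'] (min_width=9, slack=7)
Line 5: ['absolute', 'was'] (min_width=12, slack=4)
Line 6: ['chemistry'] (min_width=9, slack=7)
Line 7: ['morning', 'clean'] (min_width=13, slack=3)
Line 8: ['wilderness', 'this'] (min_width=15, slack=1)
Line 9: ['table', 'robot'] (min_width=11, slack=5)
Line 10: ['happy'] (min_width=5, slack=11)
Total lines: 10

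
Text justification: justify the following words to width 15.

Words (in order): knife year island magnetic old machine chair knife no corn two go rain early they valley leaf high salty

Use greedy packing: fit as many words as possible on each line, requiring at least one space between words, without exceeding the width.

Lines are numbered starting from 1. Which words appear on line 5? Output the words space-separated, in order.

Line 1: ['knife', 'year'] (min_width=10, slack=5)
Line 2: ['island', 'magnetic'] (min_width=15, slack=0)
Line 3: ['old', 'machine'] (min_width=11, slack=4)
Line 4: ['chair', 'knife', 'no'] (min_width=14, slack=1)
Line 5: ['corn', 'two', 'go'] (min_width=11, slack=4)
Line 6: ['rain', 'early', 'they'] (min_width=15, slack=0)
Line 7: ['valley', 'leaf'] (min_width=11, slack=4)
Line 8: ['high', 'salty'] (min_width=10, slack=5)

Answer: corn two go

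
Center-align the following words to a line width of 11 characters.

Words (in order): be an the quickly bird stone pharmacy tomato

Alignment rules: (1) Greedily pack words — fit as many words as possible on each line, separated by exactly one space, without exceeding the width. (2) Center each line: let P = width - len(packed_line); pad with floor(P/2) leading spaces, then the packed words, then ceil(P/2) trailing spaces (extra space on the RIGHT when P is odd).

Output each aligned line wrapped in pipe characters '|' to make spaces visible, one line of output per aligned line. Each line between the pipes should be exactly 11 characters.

Line 1: ['be', 'an', 'the'] (min_width=9, slack=2)
Line 2: ['quickly'] (min_width=7, slack=4)
Line 3: ['bird', 'stone'] (min_width=10, slack=1)
Line 4: ['pharmacy'] (min_width=8, slack=3)
Line 5: ['tomato'] (min_width=6, slack=5)

Answer: | be an the |
|  quickly  |
|bird stone |
| pharmacy  |
|  tomato   |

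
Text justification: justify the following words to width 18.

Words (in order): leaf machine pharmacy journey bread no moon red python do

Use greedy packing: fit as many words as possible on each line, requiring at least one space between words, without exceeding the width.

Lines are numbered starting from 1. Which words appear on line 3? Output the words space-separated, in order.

Line 1: ['leaf', 'machine'] (min_width=12, slack=6)
Line 2: ['pharmacy', 'journey'] (min_width=16, slack=2)
Line 3: ['bread', 'no', 'moon', 'red'] (min_width=17, slack=1)
Line 4: ['python', 'do'] (min_width=9, slack=9)

Answer: bread no moon red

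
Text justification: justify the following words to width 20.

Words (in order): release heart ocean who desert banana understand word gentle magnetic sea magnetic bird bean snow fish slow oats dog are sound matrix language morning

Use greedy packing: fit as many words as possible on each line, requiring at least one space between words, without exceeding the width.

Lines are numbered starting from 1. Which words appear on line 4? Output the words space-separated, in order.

Answer: gentle magnetic sea

Derivation:
Line 1: ['release', 'heart', 'ocean'] (min_width=19, slack=1)
Line 2: ['who', 'desert', 'banana'] (min_width=17, slack=3)
Line 3: ['understand', 'word'] (min_width=15, slack=5)
Line 4: ['gentle', 'magnetic', 'sea'] (min_width=19, slack=1)
Line 5: ['magnetic', 'bird', 'bean'] (min_width=18, slack=2)
Line 6: ['snow', 'fish', 'slow', 'oats'] (min_width=19, slack=1)
Line 7: ['dog', 'are', 'sound', 'matrix'] (min_width=20, slack=0)
Line 8: ['language', 'morning'] (min_width=16, slack=4)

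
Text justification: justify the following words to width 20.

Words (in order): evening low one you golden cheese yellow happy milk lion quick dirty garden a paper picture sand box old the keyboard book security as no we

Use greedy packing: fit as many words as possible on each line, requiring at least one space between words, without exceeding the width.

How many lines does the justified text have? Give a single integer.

Line 1: ['evening', 'low', 'one', 'you'] (min_width=19, slack=1)
Line 2: ['golden', 'cheese', 'yellow'] (min_width=20, slack=0)
Line 3: ['happy', 'milk', 'lion'] (min_width=15, slack=5)
Line 4: ['quick', 'dirty', 'garden', 'a'] (min_width=20, slack=0)
Line 5: ['paper', 'picture', 'sand'] (min_width=18, slack=2)
Line 6: ['box', 'old', 'the', 'keyboard'] (min_width=20, slack=0)
Line 7: ['book', 'security', 'as', 'no'] (min_width=19, slack=1)
Line 8: ['we'] (min_width=2, slack=18)
Total lines: 8

Answer: 8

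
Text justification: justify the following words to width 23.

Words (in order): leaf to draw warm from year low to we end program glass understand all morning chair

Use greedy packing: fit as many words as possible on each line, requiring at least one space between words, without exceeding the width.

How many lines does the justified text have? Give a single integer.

Answer: 5

Derivation:
Line 1: ['leaf', 'to', 'draw', 'warm', 'from'] (min_width=22, slack=1)
Line 2: ['year', 'low', 'to', 'we', 'end'] (min_width=18, slack=5)
Line 3: ['program', 'glass'] (min_width=13, slack=10)
Line 4: ['understand', 'all', 'morning'] (min_width=22, slack=1)
Line 5: ['chair'] (min_width=5, slack=18)
Total lines: 5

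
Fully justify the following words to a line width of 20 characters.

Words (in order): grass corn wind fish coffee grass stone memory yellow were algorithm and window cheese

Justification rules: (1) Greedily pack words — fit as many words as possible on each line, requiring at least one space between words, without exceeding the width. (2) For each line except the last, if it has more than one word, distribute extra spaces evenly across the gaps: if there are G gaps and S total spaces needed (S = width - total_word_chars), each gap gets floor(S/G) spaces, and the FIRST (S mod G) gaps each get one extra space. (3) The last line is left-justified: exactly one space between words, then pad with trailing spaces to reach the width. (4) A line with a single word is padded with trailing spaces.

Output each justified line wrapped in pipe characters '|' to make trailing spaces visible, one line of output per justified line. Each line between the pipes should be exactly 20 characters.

Answer: |grass corn wind fish|
|coffee  grass  stone|
|memory  yellow  were|
|algorithm and window|
|cheese              |

Derivation:
Line 1: ['grass', 'corn', 'wind', 'fish'] (min_width=20, slack=0)
Line 2: ['coffee', 'grass', 'stone'] (min_width=18, slack=2)
Line 3: ['memory', 'yellow', 'were'] (min_width=18, slack=2)
Line 4: ['algorithm', 'and', 'window'] (min_width=20, slack=0)
Line 5: ['cheese'] (min_width=6, slack=14)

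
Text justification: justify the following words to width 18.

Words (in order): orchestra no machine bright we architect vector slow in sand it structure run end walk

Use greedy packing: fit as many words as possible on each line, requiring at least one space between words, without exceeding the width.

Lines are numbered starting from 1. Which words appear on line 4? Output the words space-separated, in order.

Line 1: ['orchestra', 'no'] (min_width=12, slack=6)
Line 2: ['machine', 'bright', 'we'] (min_width=17, slack=1)
Line 3: ['architect', 'vector'] (min_width=16, slack=2)
Line 4: ['slow', 'in', 'sand', 'it'] (min_width=15, slack=3)
Line 5: ['structure', 'run', 'end'] (min_width=17, slack=1)
Line 6: ['walk'] (min_width=4, slack=14)

Answer: slow in sand it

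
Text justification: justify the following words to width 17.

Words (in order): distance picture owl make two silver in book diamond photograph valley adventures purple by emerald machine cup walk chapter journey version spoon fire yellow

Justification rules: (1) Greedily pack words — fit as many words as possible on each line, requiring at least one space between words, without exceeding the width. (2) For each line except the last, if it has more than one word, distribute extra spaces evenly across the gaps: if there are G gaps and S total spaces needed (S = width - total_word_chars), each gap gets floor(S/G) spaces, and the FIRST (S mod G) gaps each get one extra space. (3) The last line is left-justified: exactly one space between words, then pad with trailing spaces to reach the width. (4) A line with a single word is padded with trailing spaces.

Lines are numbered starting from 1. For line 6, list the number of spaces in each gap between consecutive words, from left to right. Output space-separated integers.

Answer: 1

Derivation:
Line 1: ['distance', 'picture'] (min_width=16, slack=1)
Line 2: ['owl', 'make', 'two'] (min_width=12, slack=5)
Line 3: ['silver', 'in', 'book'] (min_width=14, slack=3)
Line 4: ['diamond'] (min_width=7, slack=10)
Line 5: ['photograph', 'valley'] (min_width=17, slack=0)
Line 6: ['adventures', 'purple'] (min_width=17, slack=0)
Line 7: ['by', 'emerald'] (min_width=10, slack=7)
Line 8: ['machine', 'cup', 'walk'] (min_width=16, slack=1)
Line 9: ['chapter', 'journey'] (min_width=15, slack=2)
Line 10: ['version', 'spoon'] (min_width=13, slack=4)
Line 11: ['fire', 'yellow'] (min_width=11, slack=6)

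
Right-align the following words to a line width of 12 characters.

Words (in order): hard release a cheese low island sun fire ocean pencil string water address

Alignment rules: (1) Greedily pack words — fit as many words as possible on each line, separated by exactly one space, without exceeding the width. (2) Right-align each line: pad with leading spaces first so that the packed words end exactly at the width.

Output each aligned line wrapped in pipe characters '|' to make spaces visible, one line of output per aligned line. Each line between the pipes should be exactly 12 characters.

Line 1: ['hard', 'release'] (min_width=12, slack=0)
Line 2: ['a', 'cheese', 'low'] (min_width=12, slack=0)
Line 3: ['island', 'sun'] (min_width=10, slack=2)
Line 4: ['fire', 'ocean'] (min_width=10, slack=2)
Line 5: ['pencil'] (min_width=6, slack=6)
Line 6: ['string', 'water'] (min_width=12, slack=0)
Line 7: ['address'] (min_width=7, slack=5)

Answer: |hard release|
|a cheese low|
|  island sun|
|  fire ocean|
|      pencil|
|string water|
|     address|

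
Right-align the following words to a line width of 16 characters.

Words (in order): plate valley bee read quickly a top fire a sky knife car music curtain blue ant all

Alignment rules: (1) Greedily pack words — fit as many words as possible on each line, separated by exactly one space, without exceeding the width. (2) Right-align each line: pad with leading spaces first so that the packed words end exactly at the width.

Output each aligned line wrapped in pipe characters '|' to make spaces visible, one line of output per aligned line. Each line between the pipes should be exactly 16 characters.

Answer: |plate valley bee|
|  read quickly a|
|  top fire a sky|
| knife car music|
|curtain blue ant|
|             all|

Derivation:
Line 1: ['plate', 'valley', 'bee'] (min_width=16, slack=0)
Line 2: ['read', 'quickly', 'a'] (min_width=14, slack=2)
Line 3: ['top', 'fire', 'a', 'sky'] (min_width=14, slack=2)
Line 4: ['knife', 'car', 'music'] (min_width=15, slack=1)
Line 5: ['curtain', 'blue', 'ant'] (min_width=16, slack=0)
Line 6: ['all'] (min_width=3, slack=13)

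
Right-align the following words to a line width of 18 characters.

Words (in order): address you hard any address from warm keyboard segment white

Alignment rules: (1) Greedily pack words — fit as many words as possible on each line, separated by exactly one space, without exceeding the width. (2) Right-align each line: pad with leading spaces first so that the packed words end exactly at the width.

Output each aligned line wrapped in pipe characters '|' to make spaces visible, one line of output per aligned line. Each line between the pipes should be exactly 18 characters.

Answer: |  address you hard|
|  any address from|
|     warm keyboard|
|     segment white|

Derivation:
Line 1: ['address', 'you', 'hard'] (min_width=16, slack=2)
Line 2: ['any', 'address', 'from'] (min_width=16, slack=2)
Line 3: ['warm', 'keyboard'] (min_width=13, slack=5)
Line 4: ['segment', 'white'] (min_width=13, slack=5)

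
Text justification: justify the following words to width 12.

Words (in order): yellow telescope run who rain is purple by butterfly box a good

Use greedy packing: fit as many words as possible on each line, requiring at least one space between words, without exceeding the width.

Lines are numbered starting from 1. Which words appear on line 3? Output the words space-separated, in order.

Line 1: ['yellow'] (min_width=6, slack=6)
Line 2: ['telescope'] (min_width=9, slack=3)
Line 3: ['run', 'who', 'rain'] (min_width=12, slack=0)
Line 4: ['is', 'purple', 'by'] (min_width=12, slack=0)
Line 5: ['butterfly'] (min_width=9, slack=3)
Line 6: ['box', 'a', 'good'] (min_width=10, slack=2)

Answer: run who rain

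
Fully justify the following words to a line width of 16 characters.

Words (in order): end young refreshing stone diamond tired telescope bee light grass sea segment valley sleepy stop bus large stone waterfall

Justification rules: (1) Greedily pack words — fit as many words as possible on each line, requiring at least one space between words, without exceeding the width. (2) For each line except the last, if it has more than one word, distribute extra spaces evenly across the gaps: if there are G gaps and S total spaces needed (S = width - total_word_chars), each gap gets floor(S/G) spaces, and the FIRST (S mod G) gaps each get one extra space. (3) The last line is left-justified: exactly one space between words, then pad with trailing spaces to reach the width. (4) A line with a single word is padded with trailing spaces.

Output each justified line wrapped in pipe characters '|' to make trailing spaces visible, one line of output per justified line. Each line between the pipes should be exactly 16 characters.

Answer: |end        young|
|refreshing stone|
|diamond    tired|
|telescope    bee|
|light  grass sea|
|segment   valley|
|sleepy  stop bus|
|large      stone|
|waterfall       |

Derivation:
Line 1: ['end', 'young'] (min_width=9, slack=7)
Line 2: ['refreshing', 'stone'] (min_width=16, slack=0)
Line 3: ['diamond', 'tired'] (min_width=13, slack=3)
Line 4: ['telescope', 'bee'] (min_width=13, slack=3)
Line 5: ['light', 'grass', 'sea'] (min_width=15, slack=1)
Line 6: ['segment', 'valley'] (min_width=14, slack=2)
Line 7: ['sleepy', 'stop', 'bus'] (min_width=15, slack=1)
Line 8: ['large', 'stone'] (min_width=11, slack=5)
Line 9: ['waterfall'] (min_width=9, slack=7)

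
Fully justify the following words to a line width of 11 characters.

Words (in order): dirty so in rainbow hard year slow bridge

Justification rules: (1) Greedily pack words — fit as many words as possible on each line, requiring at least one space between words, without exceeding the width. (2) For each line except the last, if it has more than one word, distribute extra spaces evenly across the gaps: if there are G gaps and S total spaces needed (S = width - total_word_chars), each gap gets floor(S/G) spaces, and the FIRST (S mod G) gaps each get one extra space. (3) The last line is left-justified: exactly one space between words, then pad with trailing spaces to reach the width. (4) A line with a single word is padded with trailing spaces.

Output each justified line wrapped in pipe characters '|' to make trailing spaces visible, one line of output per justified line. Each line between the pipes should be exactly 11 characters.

Line 1: ['dirty', 'so', 'in'] (min_width=11, slack=0)
Line 2: ['rainbow'] (min_width=7, slack=4)
Line 3: ['hard', 'year'] (min_width=9, slack=2)
Line 4: ['slow', 'bridge'] (min_width=11, slack=0)

Answer: |dirty so in|
|rainbow    |
|hard   year|
|slow bridge|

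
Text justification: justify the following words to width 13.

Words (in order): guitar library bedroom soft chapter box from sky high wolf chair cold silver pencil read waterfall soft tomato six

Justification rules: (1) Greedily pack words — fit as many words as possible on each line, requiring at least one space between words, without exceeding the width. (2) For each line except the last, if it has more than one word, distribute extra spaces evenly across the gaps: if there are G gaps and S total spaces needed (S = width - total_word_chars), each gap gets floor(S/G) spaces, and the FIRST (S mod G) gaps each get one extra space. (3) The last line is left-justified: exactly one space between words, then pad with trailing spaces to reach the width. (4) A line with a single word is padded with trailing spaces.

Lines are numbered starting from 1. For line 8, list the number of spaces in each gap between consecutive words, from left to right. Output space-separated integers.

Line 1: ['guitar'] (min_width=6, slack=7)
Line 2: ['library'] (min_width=7, slack=6)
Line 3: ['bedroom', 'soft'] (min_width=12, slack=1)
Line 4: ['chapter', 'box'] (min_width=11, slack=2)
Line 5: ['from', 'sky', 'high'] (min_width=13, slack=0)
Line 6: ['wolf', 'chair'] (min_width=10, slack=3)
Line 7: ['cold', 'silver'] (min_width=11, slack=2)
Line 8: ['pencil', 'read'] (min_width=11, slack=2)
Line 9: ['waterfall'] (min_width=9, slack=4)
Line 10: ['soft', 'tomato'] (min_width=11, slack=2)
Line 11: ['six'] (min_width=3, slack=10)

Answer: 3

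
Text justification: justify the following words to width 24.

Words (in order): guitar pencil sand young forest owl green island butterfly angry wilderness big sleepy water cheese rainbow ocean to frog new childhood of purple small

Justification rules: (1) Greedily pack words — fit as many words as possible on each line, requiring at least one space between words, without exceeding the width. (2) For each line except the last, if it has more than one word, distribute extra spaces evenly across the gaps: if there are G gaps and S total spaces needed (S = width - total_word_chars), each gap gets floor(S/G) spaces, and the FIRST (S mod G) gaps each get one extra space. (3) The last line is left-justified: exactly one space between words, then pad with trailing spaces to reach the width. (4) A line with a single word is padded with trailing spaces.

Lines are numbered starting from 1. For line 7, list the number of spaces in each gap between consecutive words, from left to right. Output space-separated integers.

Answer: 4 3

Derivation:
Line 1: ['guitar', 'pencil', 'sand', 'young'] (min_width=24, slack=0)
Line 2: ['forest', 'owl', 'green', 'island'] (min_width=23, slack=1)
Line 3: ['butterfly', 'angry'] (min_width=15, slack=9)
Line 4: ['wilderness', 'big', 'sleepy'] (min_width=21, slack=3)
Line 5: ['water', 'cheese', 'rainbow'] (min_width=20, slack=4)
Line 6: ['ocean', 'to', 'frog', 'new'] (min_width=17, slack=7)
Line 7: ['childhood', 'of', 'purple'] (min_width=19, slack=5)
Line 8: ['small'] (min_width=5, slack=19)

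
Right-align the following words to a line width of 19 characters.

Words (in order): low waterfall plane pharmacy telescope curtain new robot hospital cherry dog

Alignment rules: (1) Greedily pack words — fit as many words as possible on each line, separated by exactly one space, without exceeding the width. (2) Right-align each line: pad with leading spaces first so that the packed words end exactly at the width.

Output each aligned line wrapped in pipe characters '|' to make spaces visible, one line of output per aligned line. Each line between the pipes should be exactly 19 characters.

Line 1: ['low', 'waterfall', 'plane'] (min_width=19, slack=0)
Line 2: ['pharmacy', 'telescope'] (min_width=18, slack=1)
Line 3: ['curtain', 'new', 'robot'] (min_width=17, slack=2)
Line 4: ['hospital', 'cherry', 'dog'] (min_width=19, slack=0)

Answer: |low waterfall plane|
| pharmacy telescope|
|  curtain new robot|
|hospital cherry dog|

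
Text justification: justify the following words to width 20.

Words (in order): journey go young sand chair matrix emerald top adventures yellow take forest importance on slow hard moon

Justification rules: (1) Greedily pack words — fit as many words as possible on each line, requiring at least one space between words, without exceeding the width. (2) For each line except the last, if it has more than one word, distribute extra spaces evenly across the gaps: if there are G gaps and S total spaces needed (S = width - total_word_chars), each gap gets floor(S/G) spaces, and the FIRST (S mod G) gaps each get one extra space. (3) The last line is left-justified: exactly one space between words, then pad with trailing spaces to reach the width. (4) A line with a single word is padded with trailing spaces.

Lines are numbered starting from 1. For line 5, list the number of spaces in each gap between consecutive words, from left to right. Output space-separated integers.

Answer: 10

Derivation:
Line 1: ['journey', 'go', 'young'] (min_width=16, slack=4)
Line 2: ['sand', 'chair', 'matrix'] (min_width=17, slack=3)
Line 3: ['emerald', 'top'] (min_width=11, slack=9)
Line 4: ['adventures', 'yellow'] (min_width=17, slack=3)
Line 5: ['take', 'forest'] (min_width=11, slack=9)
Line 6: ['importance', 'on', 'slow'] (min_width=18, slack=2)
Line 7: ['hard', 'moon'] (min_width=9, slack=11)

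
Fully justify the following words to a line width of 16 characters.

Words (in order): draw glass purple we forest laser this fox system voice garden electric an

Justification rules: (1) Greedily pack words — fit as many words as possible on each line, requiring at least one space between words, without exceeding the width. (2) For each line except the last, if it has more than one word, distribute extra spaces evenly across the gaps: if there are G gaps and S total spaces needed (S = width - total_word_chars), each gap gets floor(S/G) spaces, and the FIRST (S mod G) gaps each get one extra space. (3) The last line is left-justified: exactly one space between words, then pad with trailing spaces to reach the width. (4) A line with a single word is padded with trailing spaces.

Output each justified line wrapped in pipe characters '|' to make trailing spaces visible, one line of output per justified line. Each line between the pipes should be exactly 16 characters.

Answer: |draw       glass|
|purple we forest|
|laser  this  fox|
|system     voice|
|garden  electric|
|an              |

Derivation:
Line 1: ['draw', 'glass'] (min_width=10, slack=6)
Line 2: ['purple', 'we', 'forest'] (min_width=16, slack=0)
Line 3: ['laser', 'this', 'fox'] (min_width=14, slack=2)
Line 4: ['system', 'voice'] (min_width=12, slack=4)
Line 5: ['garden', 'electric'] (min_width=15, slack=1)
Line 6: ['an'] (min_width=2, slack=14)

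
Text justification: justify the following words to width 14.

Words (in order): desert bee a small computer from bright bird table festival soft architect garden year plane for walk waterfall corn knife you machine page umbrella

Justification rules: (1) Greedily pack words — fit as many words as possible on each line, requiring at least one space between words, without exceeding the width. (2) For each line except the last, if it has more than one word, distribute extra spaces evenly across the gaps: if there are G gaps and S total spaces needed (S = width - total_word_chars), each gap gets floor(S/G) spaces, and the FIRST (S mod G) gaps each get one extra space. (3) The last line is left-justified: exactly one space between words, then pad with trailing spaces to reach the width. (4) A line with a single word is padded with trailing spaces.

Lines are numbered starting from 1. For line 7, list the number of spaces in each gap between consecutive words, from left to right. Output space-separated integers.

Answer: 4

Derivation:
Line 1: ['desert', 'bee', 'a'] (min_width=12, slack=2)
Line 2: ['small', 'computer'] (min_width=14, slack=0)
Line 3: ['from', 'bright'] (min_width=11, slack=3)
Line 4: ['bird', 'table'] (min_width=10, slack=4)
Line 5: ['festival', 'soft'] (min_width=13, slack=1)
Line 6: ['architect'] (min_width=9, slack=5)
Line 7: ['garden', 'year'] (min_width=11, slack=3)
Line 8: ['plane', 'for', 'walk'] (min_width=14, slack=0)
Line 9: ['waterfall', 'corn'] (min_width=14, slack=0)
Line 10: ['knife', 'you'] (min_width=9, slack=5)
Line 11: ['machine', 'page'] (min_width=12, slack=2)
Line 12: ['umbrella'] (min_width=8, slack=6)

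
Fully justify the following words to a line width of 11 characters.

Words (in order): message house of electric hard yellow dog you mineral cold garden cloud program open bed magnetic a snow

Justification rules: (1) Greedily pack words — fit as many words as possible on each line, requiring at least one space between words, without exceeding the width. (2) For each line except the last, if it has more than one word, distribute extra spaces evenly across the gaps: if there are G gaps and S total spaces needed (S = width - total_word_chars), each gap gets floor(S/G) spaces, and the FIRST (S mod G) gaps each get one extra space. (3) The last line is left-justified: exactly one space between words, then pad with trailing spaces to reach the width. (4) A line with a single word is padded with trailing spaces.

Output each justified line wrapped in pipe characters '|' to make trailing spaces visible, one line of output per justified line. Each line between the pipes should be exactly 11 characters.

Answer: |message    |
|house    of|
|electric   |
|hard yellow|
|dog     you|
|mineral    |
|cold garden|
|cloud      |
|program    |
|open    bed|
|magnetic  a|
|snow       |

Derivation:
Line 1: ['message'] (min_width=7, slack=4)
Line 2: ['house', 'of'] (min_width=8, slack=3)
Line 3: ['electric'] (min_width=8, slack=3)
Line 4: ['hard', 'yellow'] (min_width=11, slack=0)
Line 5: ['dog', 'you'] (min_width=7, slack=4)
Line 6: ['mineral'] (min_width=7, slack=4)
Line 7: ['cold', 'garden'] (min_width=11, slack=0)
Line 8: ['cloud'] (min_width=5, slack=6)
Line 9: ['program'] (min_width=7, slack=4)
Line 10: ['open', 'bed'] (min_width=8, slack=3)
Line 11: ['magnetic', 'a'] (min_width=10, slack=1)
Line 12: ['snow'] (min_width=4, slack=7)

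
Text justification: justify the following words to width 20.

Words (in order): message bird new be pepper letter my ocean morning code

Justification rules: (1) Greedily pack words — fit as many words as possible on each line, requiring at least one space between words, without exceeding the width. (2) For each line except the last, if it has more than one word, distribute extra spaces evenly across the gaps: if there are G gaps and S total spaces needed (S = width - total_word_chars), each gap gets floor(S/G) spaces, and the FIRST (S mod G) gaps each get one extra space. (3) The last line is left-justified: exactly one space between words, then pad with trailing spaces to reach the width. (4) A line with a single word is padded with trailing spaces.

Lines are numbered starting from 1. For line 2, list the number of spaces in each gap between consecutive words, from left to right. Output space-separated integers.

Line 1: ['message', 'bird', 'new', 'be'] (min_width=19, slack=1)
Line 2: ['pepper', 'letter', 'my'] (min_width=16, slack=4)
Line 3: ['ocean', 'morning', 'code'] (min_width=18, slack=2)

Answer: 3 3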